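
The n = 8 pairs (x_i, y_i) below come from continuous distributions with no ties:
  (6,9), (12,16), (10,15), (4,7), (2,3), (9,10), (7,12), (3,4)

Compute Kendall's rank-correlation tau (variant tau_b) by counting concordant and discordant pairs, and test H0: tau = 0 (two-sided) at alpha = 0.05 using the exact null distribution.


Step 1: Enumerate the 28 unordered pairs (i,j) with i<j and classify each by sign(x_j-x_i) * sign(y_j-y_i).
  (1,2):dx=+6,dy=+7->C; (1,3):dx=+4,dy=+6->C; (1,4):dx=-2,dy=-2->C; (1,5):dx=-4,dy=-6->C
  (1,6):dx=+3,dy=+1->C; (1,7):dx=+1,dy=+3->C; (1,8):dx=-3,dy=-5->C; (2,3):dx=-2,dy=-1->C
  (2,4):dx=-8,dy=-9->C; (2,5):dx=-10,dy=-13->C; (2,6):dx=-3,dy=-6->C; (2,7):dx=-5,dy=-4->C
  (2,8):dx=-9,dy=-12->C; (3,4):dx=-6,dy=-8->C; (3,5):dx=-8,dy=-12->C; (3,6):dx=-1,dy=-5->C
  (3,7):dx=-3,dy=-3->C; (3,8):dx=-7,dy=-11->C; (4,5):dx=-2,dy=-4->C; (4,6):dx=+5,dy=+3->C
  (4,7):dx=+3,dy=+5->C; (4,8):dx=-1,dy=-3->C; (5,6):dx=+7,dy=+7->C; (5,7):dx=+5,dy=+9->C
  (5,8):dx=+1,dy=+1->C; (6,7):dx=-2,dy=+2->D; (6,8):dx=-6,dy=-6->C; (7,8):dx=-4,dy=-8->C
Step 2: C = 27, D = 1, total pairs = 28.
Step 3: tau = (C - D)/(n(n-1)/2) = (27 - 1)/28 = 0.928571.
Step 4: Exact two-sided p-value (enumerate n! = 40320 permutations of y under H0): p = 0.000397.
Step 5: alpha = 0.05. reject H0.

tau_b = 0.9286 (C=27, D=1), p = 0.000397, reject H0.


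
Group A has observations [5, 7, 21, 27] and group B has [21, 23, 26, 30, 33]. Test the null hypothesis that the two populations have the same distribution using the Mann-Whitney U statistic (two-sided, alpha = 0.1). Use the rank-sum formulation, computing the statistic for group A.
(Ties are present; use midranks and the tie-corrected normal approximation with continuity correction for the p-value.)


Step 1: Combine and sort all 9 observations; assign midranks.
sorted (value, group): (5,X), (7,X), (21,X), (21,Y), (23,Y), (26,Y), (27,X), (30,Y), (33,Y)
ranks: 5->1, 7->2, 21->3.5, 21->3.5, 23->5, 26->6, 27->7, 30->8, 33->9
Step 2: Rank sum for X: R1 = 1 + 2 + 3.5 + 7 = 13.5.
Step 3: U_X = R1 - n1(n1+1)/2 = 13.5 - 4*5/2 = 13.5 - 10 = 3.5.
       U_Y = n1*n2 - U_X = 20 - 3.5 = 16.5.
Step 4: Ties are present, so use the tie-corrected normal approximation (with continuity correction) for the p-value.
Step 5: p-value = 0.139983; compare to alpha = 0.1. fail to reject H0.

U_X = 3.5, p = 0.139983, fail to reject H0 at alpha = 0.1.


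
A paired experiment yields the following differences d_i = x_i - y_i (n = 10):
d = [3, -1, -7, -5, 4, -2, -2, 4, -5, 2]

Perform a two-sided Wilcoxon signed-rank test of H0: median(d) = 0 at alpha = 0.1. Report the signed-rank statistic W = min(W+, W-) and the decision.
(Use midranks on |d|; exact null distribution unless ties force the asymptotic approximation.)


Step 1: Drop any zero differences (none here) and take |d_i|.
|d| = [3, 1, 7, 5, 4, 2, 2, 4, 5, 2]
Step 2: Midrank |d_i| (ties get averaged ranks).
ranks: |3|->5, |1|->1, |7|->10, |5|->8.5, |4|->6.5, |2|->3, |2|->3, |4|->6.5, |5|->8.5, |2|->3
Step 3: Attach original signs; sum ranks with positive sign and with negative sign.
W+ = 5 + 6.5 + 6.5 + 3 = 21
W- = 1 + 10 + 8.5 + 3 + 3 + 8.5 = 34
(Check: W+ + W- = 55 should equal n(n+1)/2 = 55.)
Step 4: Test statistic W = min(W+, W-) = 21.
Step 5: Ties in |d|, so use the tie-corrected normal approximation.
        E[W] = n(n+1)/4 = 10*11/4 = 27.5.
        Tie groups: |d|=2 (t=3), |d|=4 (t=2), |d|=5 (t=2); sum(t^3 - t) = 36.
        Var[W] = n(n+1)(2n+1)/24 - sum(t^3-t)/48 = 2310/24 - 36/48 = 95.5.
        z = (W - E[W]) / sqrt(Var[W]) = (21 - 27.5) / 9.7724 = -0.6651.
        Two-sided p = 2*Phi(z) = 0.505962.
Step 6: alpha = 0.1. fail to reject H0.

W+ = 21, W- = 34, W = min = 21, p = 0.505962, fail to reject H0.


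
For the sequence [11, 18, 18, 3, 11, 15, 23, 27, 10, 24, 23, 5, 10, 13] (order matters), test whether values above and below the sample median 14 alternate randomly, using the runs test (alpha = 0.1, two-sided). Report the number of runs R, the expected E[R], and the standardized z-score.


Step 1: Compute median = 14; label A = above, B = below.
Labels in order: BAABBAAABAABBB  (n_A = 7, n_B = 7)
Step 2: Count runs R = 7.
Step 3: Under H0 (random ordering), E[R] = 2*n_A*n_B/(n_A+n_B) + 1 = 2*7*7/14 + 1 = 8.0000.
        Var[R] = 2*n_A*n_B*(2*n_A*n_B - n_A - n_B) / ((n_A+n_B)^2 * (n_A+n_B-1)) = 8232/2548 = 3.2308.
        SD[R] = 1.7974.
Step 4: Continuity-corrected z = (R + 0.5 - E[R]) / SD[R] = (7 + 0.5 - 8.0000) / 1.7974 = -0.2782.
Step 5: Two-sided p-value via normal approximation = 2*(1 - Phi(|z|)) = 0.780879.
Step 6: alpha = 0.1. fail to reject H0.

R = 7, z = -0.2782, p = 0.780879, fail to reject H0.


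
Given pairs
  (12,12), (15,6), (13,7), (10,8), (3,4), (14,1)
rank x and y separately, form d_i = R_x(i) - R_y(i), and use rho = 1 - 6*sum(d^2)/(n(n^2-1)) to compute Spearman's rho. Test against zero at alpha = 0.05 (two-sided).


Step 1: Rank x and y separately (midranks; no ties here).
rank(x): 12->3, 15->6, 13->4, 10->2, 3->1, 14->5
rank(y): 12->6, 6->3, 7->4, 8->5, 4->2, 1->1
Step 2: d_i = R_x(i) - R_y(i); compute d_i^2.
  (3-6)^2=9, (6-3)^2=9, (4-4)^2=0, (2-5)^2=9, (1-2)^2=1, (5-1)^2=16
sum(d^2) = 44.
Step 3: rho = 1 - 6*44 / (6*(6^2 - 1)) = 1 - 264/210 = -0.257143.
Step 4: Under H0, t = rho * sqrt((n-2)/(1-rho^2)) = -0.5322 ~ t(4).
Step 5: Two-sided p-value from the t-distribution with 4 df = 0.622787.
Step 6: alpha = 0.05. fail to reject H0.

rho = -0.2571, p = 0.622787, fail to reject H0 at alpha = 0.05.


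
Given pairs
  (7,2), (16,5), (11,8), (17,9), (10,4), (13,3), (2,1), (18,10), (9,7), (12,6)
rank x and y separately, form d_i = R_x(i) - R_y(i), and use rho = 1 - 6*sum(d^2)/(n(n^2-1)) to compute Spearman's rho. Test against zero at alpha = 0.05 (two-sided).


Step 1: Rank x and y separately (midranks; no ties here).
rank(x): 7->2, 16->8, 11->5, 17->9, 10->4, 13->7, 2->1, 18->10, 9->3, 12->6
rank(y): 2->2, 5->5, 8->8, 9->9, 4->4, 3->3, 1->1, 10->10, 7->7, 6->6
Step 2: d_i = R_x(i) - R_y(i); compute d_i^2.
  (2-2)^2=0, (8-5)^2=9, (5-8)^2=9, (9-9)^2=0, (4-4)^2=0, (7-3)^2=16, (1-1)^2=0, (10-10)^2=0, (3-7)^2=16, (6-6)^2=0
sum(d^2) = 50.
Step 3: rho = 1 - 6*50 / (10*(10^2 - 1)) = 1 - 300/990 = 0.696970.
Step 4: Under H0, t = rho * sqrt((n-2)/(1-rho^2)) = 2.7490 ~ t(8).
Step 5: Two-sided p-value from the t-distribution with 8 df = 0.025097.
Step 6: alpha = 0.05. reject H0.

rho = 0.6970, p = 0.025097, reject H0 at alpha = 0.05.


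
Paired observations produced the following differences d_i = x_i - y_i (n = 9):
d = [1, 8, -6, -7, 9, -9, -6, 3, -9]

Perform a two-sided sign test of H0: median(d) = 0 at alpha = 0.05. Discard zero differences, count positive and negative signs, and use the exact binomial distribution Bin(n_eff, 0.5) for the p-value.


Step 1: Discard zero differences. Original n = 9; n_eff = number of nonzero differences = 9.
Nonzero differences (with sign): +1, +8, -6, -7, +9, -9, -6, +3, -9
Step 2: Count signs: positive = 4, negative = 5.
Step 3: Under H0: P(positive) = 0.5, so the number of positives S ~ Bin(9, 0.5).
Step 4: Two-sided exact p-value = sum of Bin(9,0.5) probabilities at or below the observed probability = 1.000000.
Step 5: alpha = 0.05. fail to reject H0.

n_eff = 9, pos = 4, neg = 5, p = 1.000000, fail to reject H0.


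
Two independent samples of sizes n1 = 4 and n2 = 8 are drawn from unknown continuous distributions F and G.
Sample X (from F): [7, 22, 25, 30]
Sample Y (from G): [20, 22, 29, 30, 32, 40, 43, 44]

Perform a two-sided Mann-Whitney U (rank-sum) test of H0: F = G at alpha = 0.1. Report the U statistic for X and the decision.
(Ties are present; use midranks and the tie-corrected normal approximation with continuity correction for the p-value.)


Step 1: Combine and sort all 12 observations; assign midranks.
sorted (value, group): (7,X), (20,Y), (22,X), (22,Y), (25,X), (29,Y), (30,X), (30,Y), (32,Y), (40,Y), (43,Y), (44,Y)
ranks: 7->1, 20->2, 22->3.5, 22->3.5, 25->5, 29->6, 30->7.5, 30->7.5, 32->9, 40->10, 43->11, 44->12
Step 2: Rank sum for X: R1 = 1 + 3.5 + 5 + 7.5 = 17.
Step 3: U_X = R1 - n1(n1+1)/2 = 17 - 4*5/2 = 17 - 10 = 7.
       U_Y = n1*n2 - U_X = 32 - 7 = 25.
Step 4: Ties are present, so use the tie-corrected normal approximation (with continuity correction) for the p-value.
Step 5: p-value = 0.147414; compare to alpha = 0.1. fail to reject H0.

U_X = 7, p = 0.147414, fail to reject H0 at alpha = 0.1.


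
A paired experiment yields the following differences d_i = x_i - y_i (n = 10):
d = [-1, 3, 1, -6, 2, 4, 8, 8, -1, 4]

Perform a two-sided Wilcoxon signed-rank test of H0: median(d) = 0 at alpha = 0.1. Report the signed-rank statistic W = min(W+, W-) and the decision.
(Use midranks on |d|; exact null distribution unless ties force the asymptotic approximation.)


Step 1: Drop any zero differences (none here) and take |d_i|.
|d| = [1, 3, 1, 6, 2, 4, 8, 8, 1, 4]
Step 2: Midrank |d_i| (ties get averaged ranks).
ranks: |1|->2, |3|->5, |1|->2, |6|->8, |2|->4, |4|->6.5, |8|->9.5, |8|->9.5, |1|->2, |4|->6.5
Step 3: Attach original signs; sum ranks with positive sign and with negative sign.
W+ = 5 + 2 + 4 + 6.5 + 9.5 + 9.5 + 6.5 = 43
W- = 2 + 8 + 2 = 12
(Check: W+ + W- = 55 should equal n(n+1)/2 = 55.)
Step 4: Test statistic W = min(W+, W-) = 12.
Step 5: Ties in |d|, so use the tie-corrected normal approximation.
        E[W] = n(n+1)/4 = 10*11/4 = 27.5.
        Tie groups: |d|=1 (t=3), |d|=4 (t=2), |d|=8 (t=2); sum(t^3 - t) = 36.
        Var[W] = n(n+1)(2n+1)/24 - sum(t^3-t)/48 = 2310/24 - 36/48 = 95.5.
        z = (W - E[W]) / sqrt(Var[W]) = (12 - 27.5) / 9.7724 = -1.5861.
        Two-sided p = 2*Phi(z) = 0.112717.
Step 6: alpha = 0.1. fail to reject H0.

W+ = 43, W- = 12, W = min = 12, p = 0.112717, fail to reject H0.


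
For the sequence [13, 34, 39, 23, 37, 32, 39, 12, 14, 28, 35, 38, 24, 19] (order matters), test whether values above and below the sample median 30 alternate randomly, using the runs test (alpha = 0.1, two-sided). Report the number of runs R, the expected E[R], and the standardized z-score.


Step 1: Compute median = 30; label A = above, B = below.
Labels in order: BAABAAABBBAABB  (n_A = 7, n_B = 7)
Step 2: Count runs R = 7.
Step 3: Under H0 (random ordering), E[R] = 2*n_A*n_B/(n_A+n_B) + 1 = 2*7*7/14 + 1 = 8.0000.
        Var[R] = 2*n_A*n_B*(2*n_A*n_B - n_A - n_B) / ((n_A+n_B)^2 * (n_A+n_B-1)) = 8232/2548 = 3.2308.
        SD[R] = 1.7974.
Step 4: Continuity-corrected z = (R + 0.5 - E[R]) / SD[R] = (7 + 0.5 - 8.0000) / 1.7974 = -0.2782.
Step 5: Two-sided p-value via normal approximation = 2*(1 - Phi(|z|)) = 0.780879.
Step 6: alpha = 0.1. fail to reject H0.

R = 7, z = -0.2782, p = 0.780879, fail to reject H0.


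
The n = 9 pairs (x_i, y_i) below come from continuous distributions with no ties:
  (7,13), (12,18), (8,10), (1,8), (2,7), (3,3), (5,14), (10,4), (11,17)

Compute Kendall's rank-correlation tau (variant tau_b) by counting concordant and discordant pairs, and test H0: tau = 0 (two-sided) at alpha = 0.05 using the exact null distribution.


Step 1: Enumerate the 36 unordered pairs (i,j) with i<j and classify each by sign(x_j-x_i) * sign(y_j-y_i).
  (1,2):dx=+5,dy=+5->C; (1,3):dx=+1,dy=-3->D; (1,4):dx=-6,dy=-5->C; (1,5):dx=-5,dy=-6->C
  (1,6):dx=-4,dy=-10->C; (1,7):dx=-2,dy=+1->D; (1,8):dx=+3,dy=-9->D; (1,9):dx=+4,dy=+4->C
  (2,3):dx=-4,dy=-8->C; (2,4):dx=-11,dy=-10->C; (2,5):dx=-10,dy=-11->C; (2,6):dx=-9,dy=-15->C
  (2,7):dx=-7,dy=-4->C; (2,8):dx=-2,dy=-14->C; (2,9):dx=-1,dy=-1->C; (3,4):dx=-7,dy=-2->C
  (3,5):dx=-6,dy=-3->C; (3,6):dx=-5,dy=-7->C; (3,7):dx=-3,dy=+4->D; (3,8):dx=+2,dy=-6->D
  (3,9):dx=+3,dy=+7->C; (4,5):dx=+1,dy=-1->D; (4,6):dx=+2,dy=-5->D; (4,7):dx=+4,dy=+6->C
  (4,8):dx=+9,dy=-4->D; (4,9):dx=+10,dy=+9->C; (5,6):dx=+1,dy=-4->D; (5,7):dx=+3,dy=+7->C
  (5,8):dx=+8,dy=-3->D; (5,9):dx=+9,dy=+10->C; (6,7):dx=+2,dy=+11->C; (6,8):dx=+7,dy=+1->C
  (6,9):dx=+8,dy=+14->C; (7,8):dx=+5,dy=-10->D; (7,9):dx=+6,dy=+3->C; (8,9):dx=+1,dy=+13->C
Step 2: C = 25, D = 11, total pairs = 36.
Step 3: tau = (C - D)/(n(n-1)/2) = (25 - 11)/36 = 0.388889.
Step 4: Exact two-sided p-value (enumerate n! = 362880 permutations of y under H0): p = 0.180181.
Step 5: alpha = 0.05. fail to reject H0.

tau_b = 0.3889 (C=25, D=11), p = 0.180181, fail to reject H0.


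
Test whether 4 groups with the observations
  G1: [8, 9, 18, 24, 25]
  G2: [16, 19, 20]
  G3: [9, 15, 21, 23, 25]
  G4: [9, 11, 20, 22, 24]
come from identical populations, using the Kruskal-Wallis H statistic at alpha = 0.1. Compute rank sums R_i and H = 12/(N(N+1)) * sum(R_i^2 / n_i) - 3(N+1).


Step 1: Combine all N = 18 observations and assign midranks.
sorted (value, group, rank): (8,G1,1), (9,G1,3), (9,G3,3), (9,G4,3), (11,G4,5), (15,G3,6), (16,G2,7), (18,G1,8), (19,G2,9), (20,G2,10.5), (20,G4,10.5), (21,G3,12), (22,G4,13), (23,G3,14), (24,G1,15.5), (24,G4,15.5), (25,G1,17.5), (25,G3,17.5)
Step 2: Sum ranks within each group.
R_1 = 45 (n_1 = 5)
R_2 = 26.5 (n_2 = 3)
R_3 = 52.5 (n_3 = 5)
R_4 = 47 (n_4 = 5)
Step 3: H = 12/(N(N+1)) * sum(R_i^2/n_i) - 3(N+1)
     = 12/(18*19) * (45^2/5 + 26.5^2/3 + 52.5^2/5 + 47^2/5) - 3*19
     = 0.035088 * 1632.13 - 57
     = 0.267836.
Step 4: Ties present; correction factor C = 1 - 42/(18^3 - 18) = 0.992776. Corrected H = 0.267836 / 0.992776 = 0.269785.
Step 5: Under H0, H ~ chi^2(3); p-value = 0.965607.
Step 6: alpha = 0.1. fail to reject H0.

H = 0.2698, df = 3, p = 0.965607, fail to reject H0.


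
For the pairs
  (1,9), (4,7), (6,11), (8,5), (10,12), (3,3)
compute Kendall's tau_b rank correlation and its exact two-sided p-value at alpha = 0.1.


Step 1: Enumerate the 15 unordered pairs (i,j) with i<j and classify each by sign(x_j-x_i) * sign(y_j-y_i).
  (1,2):dx=+3,dy=-2->D; (1,3):dx=+5,dy=+2->C; (1,4):dx=+7,dy=-4->D; (1,5):dx=+9,dy=+3->C
  (1,6):dx=+2,dy=-6->D; (2,3):dx=+2,dy=+4->C; (2,4):dx=+4,dy=-2->D; (2,5):dx=+6,dy=+5->C
  (2,6):dx=-1,dy=-4->C; (3,4):dx=+2,dy=-6->D; (3,5):dx=+4,dy=+1->C; (3,6):dx=-3,dy=-8->C
  (4,5):dx=+2,dy=+7->C; (4,6):dx=-5,dy=-2->C; (5,6):dx=-7,dy=-9->C
Step 2: C = 10, D = 5, total pairs = 15.
Step 3: tau = (C - D)/(n(n-1)/2) = (10 - 5)/15 = 0.333333.
Step 4: Exact two-sided p-value (enumerate n! = 720 permutations of y under H0): p = 0.469444.
Step 5: alpha = 0.1. fail to reject H0.

tau_b = 0.3333 (C=10, D=5), p = 0.469444, fail to reject H0.


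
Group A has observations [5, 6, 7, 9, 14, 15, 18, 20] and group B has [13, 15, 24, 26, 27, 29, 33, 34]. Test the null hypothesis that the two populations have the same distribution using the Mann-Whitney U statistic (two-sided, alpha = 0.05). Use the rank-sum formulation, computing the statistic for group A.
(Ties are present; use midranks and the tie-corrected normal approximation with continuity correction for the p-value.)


Step 1: Combine and sort all 16 observations; assign midranks.
sorted (value, group): (5,X), (6,X), (7,X), (9,X), (13,Y), (14,X), (15,X), (15,Y), (18,X), (20,X), (24,Y), (26,Y), (27,Y), (29,Y), (33,Y), (34,Y)
ranks: 5->1, 6->2, 7->3, 9->4, 13->5, 14->6, 15->7.5, 15->7.5, 18->9, 20->10, 24->11, 26->12, 27->13, 29->14, 33->15, 34->16
Step 2: Rank sum for X: R1 = 1 + 2 + 3 + 4 + 6 + 7.5 + 9 + 10 = 42.5.
Step 3: U_X = R1 - n1(n1+1)/2 = 42.5 - 8*9/2 = 42.5 - 36 = 6.5.
       U_Y = n1*n2 - U_X = 64 - 6.5 = 57.5.
Step 4: Ties are present, so use the tie-corrected normal approximation (with continuity correction) for the p-value.
Step 5: p-value = 0.008603; compare to alpha = 0.05. reject H0.

U_X = 6.5, p = 0.008603, reject H0 at alpha = 0.05.


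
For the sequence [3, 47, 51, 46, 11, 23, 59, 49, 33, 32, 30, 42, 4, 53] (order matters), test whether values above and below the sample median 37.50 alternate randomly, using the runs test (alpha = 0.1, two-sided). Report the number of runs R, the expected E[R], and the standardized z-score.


Step 1: Compute median = 37.50; label A = above, B = below.
Labels in order: BAAABBAABBBABA  (n_A = 7, n_B = 7)
Step 2: Count runs R = 8.
Step 3: Under H0 (random ordering), E[R] = 2*n_A*n_B/(n_A+n_B) + 1 = 2*7*7/14 + 1 = 8.0000.
        Var[R] = 2*n_A*n_B*(2*n_A*n_B - n_A - n_B) / ((n_A+n_B)^2 * (n_A+n_B-1)) = 8232/2548 = 3.2308.
        SD[R] = 1.7974.
Step 4: R = E[R], so z = 0 with no continuity correction.
Step 5: Two-sided p-value via normal approximation = 2*(1 - Phi(|z|)) = 1.000000.
Step 6: alpha = 0.1. fail to reject H0.

R = 8, z = 0.0000, p = 1.000000, fail to reject H0.


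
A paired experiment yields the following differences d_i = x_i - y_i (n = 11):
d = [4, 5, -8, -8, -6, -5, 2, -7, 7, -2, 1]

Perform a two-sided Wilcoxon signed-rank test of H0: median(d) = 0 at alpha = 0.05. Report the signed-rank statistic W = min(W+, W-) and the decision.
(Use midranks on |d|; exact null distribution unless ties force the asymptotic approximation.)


Step 1: Drop any zero differences (none here) and take |d_i|.
|d| = [4, 5, 8, 8, 6, 5, 2, 7, 7, 2, 1]
Step 2: Midrank |d_i| (ties get averaged ranks).
ranks: |4|->4, |5|->5.5, |8|->10.5, |8|->10.5, |6|->7, |5|->5.5, |2|->2.5, |7|->8.5, |7|->8.5, |2|->2.5, |1|->1
Step 3: Attach original signs; sum ranks with positive sign and with negative sign.
W+ = 4 + 5.5 + 2.5 + 8.5 + 1 = 21.5
W- = 10.5 + 10.5 + 7 + 5.5 + 8.5 + 2.5 = 44.5
(Check: W+ + W- = 66 should equal n(n+1)/2 = 66.)
Step 4: Test statistic W = min(W+, W-) = 21.5.
Step 5: Ties in |d|, so use the tie-corrected normal approximation.
        E[W] = n(n+1)/4 = 11*12/4 = 33.
        Tie groups: |d|=2 (t=2), |d|=5 (t=2), |d|=7 (t=2), |d|=8 (t=2); sum(t^3 - t) = 24.
        Var[W] = n(n+1)(2n+1)/24 - sum(t^3-t)/48 = 3036/24 - 24/48 = 126.
        z = (W - E[W]) / sqrt(Var[W]) = (21.5 - 33) / 11.2250 = -1.0245.
        Two-sided p = 2*Phi(z) = 0.305598.
Step 6: alpha = 0.05. fail to reject H0.

W+ = 21.5, W- = 44.5, W = min = 21.5, p = 0.305598, fail to reject H0.


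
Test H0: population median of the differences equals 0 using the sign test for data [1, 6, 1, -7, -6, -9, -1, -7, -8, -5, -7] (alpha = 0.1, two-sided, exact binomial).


Step 1: Discard zero differences. Original n = 11; n_eff = number of nonzero differences = 11.
Nonzero differences (with sign): +1, +6, +1, -7, -6, -9, -1, -7, -8, -5, -7
Step 2: Count signs: positive = 3, negative = 8.
Step 3: Under H0: P(positive) = 0.5, so the number of positives S ~ Bin(11, 0.5).
Step 4: Two-sided exact p-value = sum of Bin(11,0.5) probabilities at or below the observed probability = 0.226562.
Step 5: alpha = 0.1. fail to reject H0.

n_eff = 11, pos = 3, neg = 8, p = 0.226562, fail to reject H0.


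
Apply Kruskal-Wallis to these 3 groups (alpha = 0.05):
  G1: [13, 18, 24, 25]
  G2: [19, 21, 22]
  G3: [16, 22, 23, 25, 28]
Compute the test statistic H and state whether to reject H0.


Step 1: Combine all N = 12 observations and assign midranks.
sorted (value, group, rank): (13,G1,1), (16,G3,2), (18,G1,3), (19,G2,4), (21,G2,5), (22,G2,6.5), (22,G3,6.5), (23,G3,8), (24,G1,9), (25,G1,10.5), (25,G3,10.5), (28,G3,12)
Step 2: Sum ranks within each group.
R_1 = 23.5 (n_1 = 4)
R_2 = 15.5 (n_2 = 3)
R_3 = 39 (n_3 = 5)
Step 3: H = 12/(N(N+1)) * sum(R_i^2/n_i) - 3(N+1)
     = 12/(12*13) * (23.5^2/4 + 15.5^2/3 + 39^2/5) - 3*13
     = 0.076923 * 522.346 - 39
     = 1.180449.
Step 4: Ties present; correction factor C = 1 - 12/(12^3 - 12) = 0.993007. Corrected H = 1.180449 / 0.993007 = 1.188762.
Step 5: Under H0, H ~ chi^2(2); p-value = 0.551904.
Step 6: alpha = 0.05. fail to reject H0.

H = 1.1888, df = 2, p = 0.551904, fail to reject H0.


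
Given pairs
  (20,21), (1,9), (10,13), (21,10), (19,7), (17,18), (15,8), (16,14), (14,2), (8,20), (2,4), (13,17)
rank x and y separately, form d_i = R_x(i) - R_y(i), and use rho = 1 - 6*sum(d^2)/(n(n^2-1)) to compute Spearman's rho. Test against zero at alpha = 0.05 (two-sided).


Step 1: Rank x and y separately (midranks; no ties here).
rank(x): 20->11, 1->1, 10->4, 21->12, 19->10, 17->9, 15->7, 16->8, 14->6, 8->3, 2->2, 13->5
rank(y): 21->12, 9->5, 13->7, 10->6, 7->3, 18->10, 8->4, 14->8, 2->1, 20->11, 4->2, 17->9
Step 2: d_i = R_x(i) - R_y(i); compute d_i^2.
  (11-12)^2=1, (1-5)^2=16, (4-7)^2=9, (12-6)^2=36, (10-3)^2=49, (9-10)^2=1, (7-4)^2=9, (8-8)^2=0, (6-1)^2=25, (3-11)^2=64, (2-2)^2=0, (5-9)^2=16
sum(d^2) = 226.
Step 3: rho = 1 - 6*226 / (12*(12^2 - 1)) = 1 - 1356/1716 = 0.209790.
Step 4: Under H0, t = rho * sqrt((n-2)/(1-rho^2)) = 0.6785 ~ t(10).
Step 5: Two-sided p-value from the t-distribution with 10 df = 0.512841.
Step 6: alpha = 0.05. fail to reject H0.

rho = 0.2098, p = 0.512841, fail to reject H0 at alpha = 0.05.


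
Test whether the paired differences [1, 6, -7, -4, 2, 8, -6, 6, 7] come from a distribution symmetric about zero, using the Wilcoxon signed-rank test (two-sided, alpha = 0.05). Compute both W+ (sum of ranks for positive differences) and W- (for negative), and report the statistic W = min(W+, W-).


Step 1: Drop any zero differences (none here) and take |d_i|.
|d| = [1, 6, 7, 4, 2, 8, 6, 6, 7]
Step 2: Midrank |d_i| (ties get averaged ranks).
ranks: |1|->1, |6|->5, |7|->7.5, |4|->3, |2|->2, |8|->9, |6|->5, |6|->5, |7|->7.5
Step 3: Attach original signs; sum ranks with positive sign and with negative sign.
W+ = 1 + 5 + 2 + 9 + 5 + 7.5 = 29.5
W- = 7.5 + 3 + 5 = 15.5
(Check: W+ + W- = 45 should equal n(n+1)/2 = 45.)
Step 4: Test statistic W = min(W+, W-) = 15.5.
Step 5: Ties in |d|, so use the tie-corrected normal approximation.
        E[W] = n(n+1)/4 = 9*10/4 = 22.5.
        Tie groups: |d|=6 (t=3), |d|=7 (t=2); sum(t^3 - t) = 30.
        Var[W] = n(n+1)(2n+1)/24 - sum(t^3-t)/48 = 1710/24 - 30/48 = 70.625.
        z = (W - E[W]) / sqrt(Var[W]) = (15.5 - 22.5) / 8.4039 = -0.8329.
        Two-sided p = 2*Phi(z) = 0.404873.
Step 6: alpha = 0.05. fail to reject H0.

W+ = 29.5, W- = 15.5, W = min = 15.5, p = 0.404873, fail to reject H0.


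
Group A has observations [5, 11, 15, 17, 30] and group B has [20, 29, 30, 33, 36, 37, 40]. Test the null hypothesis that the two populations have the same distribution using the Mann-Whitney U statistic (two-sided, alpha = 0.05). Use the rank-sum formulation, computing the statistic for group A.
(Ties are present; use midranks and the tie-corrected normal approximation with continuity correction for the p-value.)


Step 1: Combine and sort all 12 observations; assign midranks.
sorted (value, group): (5,X), (11,X), (15,X), (17,X), (20,Y), (29,Y), (30,X), (30,Y), (33,Y), (36,Y), (37,Y), (40,Y)
ranks: 5->1, 11->2, 15->3, 17->4, 20->5, 29->6, 30->7.5, 30->7.5, 33->9, 36->10, 37->11, 40->12
Step 2: Rank sum for X: R1 = 1 + 2 + 3 + 4 + 7.5 = 17.5.
Step 3: U_X = R1 - n1(n1+1)/2 = 17.5 - 5*6/2 = 17.5 - 15 = 2.5.
       U_Y = n1*n2 - U_X = 35 - 2.5 = 32.5.
Step 4: Ties are present, so use the tie-corrected normal approximation (with continuity correction) for the p-value.
Step 5: p-value = 0.018328; compare to alpha = 0.05. reject H0.

U_X = 2.5, p = 0.018328, reject H0 at alpha = 0.05.


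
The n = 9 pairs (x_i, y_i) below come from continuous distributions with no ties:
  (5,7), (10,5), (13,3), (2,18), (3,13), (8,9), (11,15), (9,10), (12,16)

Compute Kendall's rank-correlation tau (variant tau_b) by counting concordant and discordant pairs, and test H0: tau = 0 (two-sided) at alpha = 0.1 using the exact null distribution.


Step 1: Enumerate the 36 unordered pairs (i,j) with i<j and classify each by sign(x_j-x_i) * sign(y_j-y_i).
  (1,2):dx=+5,dy=-2->D; (1,3):dx=+8,dy=-4->D; (1,4):dx=-3,dy=+11->D; (1,5):dx=-2,dy=+6->D
  (1,6):dx=+3,dy=+2->C; (1,7):dx=+6,dy=+8->C; (1,8):dx=+4,dy=+3->C; (1,9):dx=+7,dy=+9->C
  (2,3):dx=+3,dy=-2->D; (2,4):dx=-8,dy=+13->D; (2,5):dx=-7,dy=+8->D; (2,6):dx=-2,dy=+4->D
  (2,7):dx=+1,dy=+10->C; (2,8):dx=-1,dy=+5->D; (2,9):dx=+2,dy=+11->C; (3,4):dx=-11,dy=+15->D
  (3,5):dx=-10,dy=+10->D; (3,6):dx=-5,dy=+6->D; (3,7):dx=-2,dy=+12->D; (3,8):dx=-4,dy=+7->D
  (3,9):dx=-1,dy=+13->D; (4,5):dx=+1,dy=-5->D; (4,6):dx=+6,dy=-9->D; (4,7):dx=+9,dy=-3->D
  (4,8):dx=+7,dy=-8->D; (4,9):dx=+10,dy=-2->D; (5,6):dx=+5,dy=-4->D; (5,7):dx=+8,dy=+2->C
  (5,8):dx=+6,dy=-3->D; (5,9):dx=+9,dy=+3->C; (6,7):dx=+3,dy=+6->C; (6,8):dx=+1,dy=+1->C
  (6,9):dx=+4,dy=+7->C; (7,8):dx=-2,dy=-5->C; (7,9):dx=+1,dy=+1->C; (8,9):dx=+3,dy=+6->C
Step 2: C = 14, D = 22, total pairs = 36.
Step 3: tau = (C - D)/(n(n-1)/2) = (14 - 22)/36 = -0.222222.
Step 4: Exact two-sided p-value (enumerate n! = 362880 permutations of y under H0): p = 0.476709.
Step 5: alpha = 0.1. fail to reject H0.

tau_b = -0.2222 (C=14, D=22), p = 0.476709, fail to reject H0.


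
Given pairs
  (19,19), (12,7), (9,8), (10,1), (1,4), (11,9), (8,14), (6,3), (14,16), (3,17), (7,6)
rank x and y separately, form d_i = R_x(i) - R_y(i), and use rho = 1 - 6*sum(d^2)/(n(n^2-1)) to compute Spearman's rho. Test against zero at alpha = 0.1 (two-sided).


Step 1: Rank x and y separately (midranks; no ties here).
rank(x): 19->11, 12->9, 9->6, 10->7, 1->1, 11->8, 8->5, 6->3, 14->10, 3->2, 7->4
rank(y): 19->11, 7->5, 8->6, 1->1, 4->3, 9->7, 14->8, 3->2, 16->9, 17->10, 6->4
Step 2: d_i = R_x(i) - R_y(i); compute d_i^2.
  (11-11)^2=0, (9-5)^2=16, (6-6)^2=0, (7-1)^2=36, (1-3)^2=4, (8-7)^2=1, (5-8)^2=9, (3-2)^2=1, (10-9)^2=1, (2-10)^2=64, (4-4)^2=0
sum(d^2) = 132.
Step 3: rho = 1 - 6*132 / (11*(11^2 - 1)) = 1 - 792/1320 = 0.400000.
Step 4: Under H0, t = rho * sqrt((n-2)/(1-rho^2)) = 1.3093 ~ t(9).
Step 5: Two-sided p-value from the t-distribution with 9 df = 0.222868.
Step 6: alpha = 0.1. fail to reject H0.

rho = 0.4000, p = 0.222868, fail to reject H0 at alpha = 0.1.


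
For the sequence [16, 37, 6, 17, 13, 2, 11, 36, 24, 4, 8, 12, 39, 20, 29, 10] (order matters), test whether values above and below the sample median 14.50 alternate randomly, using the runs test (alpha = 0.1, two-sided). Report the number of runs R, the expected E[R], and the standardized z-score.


Step 1: Compute median = 14.50; label A = above, B = below.
Labels in order: AABABBBAABBBAAAB  (n_A = 8, n_B = 8)
Step 2: Count runs R = 8.
Step 3: Under H0 (random ordering), E[R] = 2*n_A*n_B/(n_A+n_B) + 1 = 2*8*8/16 + 1 = 9.0000.
        Var[R] = 2*n_A*n_B*(2*n_A*n_B - n_A - n_B) / ((n_A+n_B)^2 * (n_A+n_B-1)) = 14336/3840 = 3.7333.
        SD[R] = 1.9322.
Step 4: Continuity-corrected z = (R + 0.5 - E[R]) / SD[R] = (8 + 0.5 - 9.0000) / 1.9322 = -0.2588.
Step 5: Two-sided p-value via normal approximation = 2*(1 - Phi(|z|)) = 0.795809.
Step 6: alpha = 0.1. fail to reject H0.

R = 8, z = -0.2588, p = 0.795809, fail to reject H0.


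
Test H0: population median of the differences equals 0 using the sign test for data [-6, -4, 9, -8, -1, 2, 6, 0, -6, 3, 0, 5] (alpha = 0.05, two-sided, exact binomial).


Step 1: Discard zero differences. Original n = 12; n_eff = number of nonzero differences = 10.
Nonzero differences (with sign): -6, -4, +9, -8, -1, +2, +6, -6, +3, +5
Step 2: Count signs: positive = 5, negative = 5.
Step 3: Under H0: P(positive) = 0.5, so the number of positives S ~ Bin(10, 0.5).
Step 4: Two-sided exact p-value = sum of Bin(10,0.5) probabilities at or below the observed probability = 1.000000.
Step 5: alpha = 0.05. fail to reject H0.

n_eff = 10, pos = 5, neg = 5, p = 1.000000, fail to reject H0.


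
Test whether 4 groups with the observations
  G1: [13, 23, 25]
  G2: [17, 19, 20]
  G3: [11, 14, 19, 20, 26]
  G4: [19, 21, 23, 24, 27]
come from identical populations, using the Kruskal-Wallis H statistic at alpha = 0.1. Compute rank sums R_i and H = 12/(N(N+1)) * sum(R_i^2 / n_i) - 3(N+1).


Step 1: Combine all N = 16 observations and assign midranks.
sorted (value, group, rank): (11,G3,1), (13,G1,2), (14,G3,3), (17,G2,4), (19,G2,6), (19,G3,6), (19,G4,6), (20,G2,8.5), (20,G3,8.5), (21,G4,10), (23,G1,11.5), (23,G4,11.5), (24,G4,13), (25,G1,14), (26,G3,15), (27,G4,16)
Step 2: Sum ranks within each group.
R_1 = 27.5 (n_1 = 3)
R_2 = 18.5 (n_2 = 3)
R_3 = 33.5 (n_3 = 5)
R_4 = 56.5 (n_4 = 5)
Step 3: H = 12/(N(N+1)) * sum(R_i^2/n_i) - 3(N+1)
     = 12/(16*17) * (27.5^2/3 + 18.5^2/3 + 33.5^2/5 + 56.5^2/5) - 3*17
     = 0.044118 * 1229.07 - 51
     = 3.223529.
Step 4: Ties present; correction factor C = 1 - 36/(16^3 - 16) = 0.991176. Corrected H = 3.223529 / 0.991176 = 3.252226.
Step 5: Under H0, H ~ chi^2(3); p-value = 0.354348.
Step 6: alpha = 0.1. fail to reject H0.

H = 3.2522, df = 3, p = 0.354348, fail to reject H0.


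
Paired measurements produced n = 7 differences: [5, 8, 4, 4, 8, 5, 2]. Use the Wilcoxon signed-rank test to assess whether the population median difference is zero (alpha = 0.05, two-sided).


Step 1: Drop any zero differences (none here) and take |d_i|.
|d| = [5, 8, 4, 4, 8, 5, 2]
Step 2: Midrank |d_i| (ties get averaged ranks).
ranks: |5|->4.5, |8|->6.5, |4|->2.5, |4|->2.5, |8|->6.5, |5|->4.5, |2|->1
Step 3: Attach original signs; sum ranks with positive sign and with negative sign.
W+ = 4.5 + 6.5 + 2.5 + 2.5 + 6.5 + 4.5 + 1 = 28
W- = 0 = 0
(Check: W+ + W- = 28 should equal n(n+1)/2 = 28.)
Step 4: Test statistic W = min(W+, W-) = 0.
Step 5: Ties in |d|, so use the tie-corrected normal approximation.
        E[W] = n(n+1)/4 = 7*8/4 = 14.
        Tie groups: |d|=4 (t=2), |d|=5 (t=2), |d|=8 (t=2); sum(t^3 - t) = 18.
        Var[W] = n(n+1)(2n+1)/24 - sum(t^3-t)/48 = 840/24 - 18/48 = 34.625.
        z = (W - E[W]) / sqrt(Var[W]) = (0 - 14) / 5.8843 = -2.3792.
        Two-sided p = 2*Phi(z) = 0.017350.
Step 6: alpha = 0.05. reject H0.

W+ = 28, W- = 0, W = min = 0, p = 0.017350, reject H0.


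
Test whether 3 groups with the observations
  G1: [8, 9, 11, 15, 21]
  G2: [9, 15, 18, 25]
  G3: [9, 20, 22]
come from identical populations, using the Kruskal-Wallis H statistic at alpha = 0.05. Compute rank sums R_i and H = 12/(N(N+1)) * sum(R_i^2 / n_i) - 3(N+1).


Step 1: Combine all N = 12 observations and assign midranks.
sorted (value, group, rank): (8,G1,1), (9,G1,3), (9,G2,3), (9,G3,3), (11,G1,5), (15,G1,6.5), (15,G2,6.5), (18,G2,8), (20,G3,9), (21,G1,10), (22,G3,11), (25,G2,12)
Step 2: Sum ranks within each group.
R_1 = 25.5 (n_1 = 5)
R_2 = 29.5 (n_2 = 4)
R_3 = 23 (n_3 = 3)
Step 3: H = 12/(N(N+1)) * sum(R_i^2/n_i) - 3(N+1)
     = 12/(12*13) * (25.5^2/5 + 29.5^2/4 + 23^2/3) - 3*13
     = 0.076923 * 523.946 - 39
     = 1.303526.
Step 4: Ties present; correction factor C = 1 - 30/(12^3 - 12) = 0.982517. Corrected H = 1.303526 / 0.982517 = 1.326720.
Step 5: Under H0, H ~ chi^2(2); p-value = 0.515118.
Step 6: alpha = 0.05. fail to reject H0.

H = 1.3267, df = 2, p = 0.515118, fail to reject H0.


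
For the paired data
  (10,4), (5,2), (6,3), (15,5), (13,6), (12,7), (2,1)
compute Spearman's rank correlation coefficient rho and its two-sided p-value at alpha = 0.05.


Step 1: Rank x and y separately (midranks; no ties here).
rank(x): 10->4, 5->2, 6->3, 15->7, 13->6, 12->5, 2->1
rank(y): 4->4, 2->2, 3->3, 5->5, 6->6, 7->7, 1->1
Step 2: d_i = R_x(i) - R_y(i); compute d_i^2.
  (4-4)^2=0, (2-2)^2=0, (3-3)^2=0, (7-5)^2=4, (6-6)^2=0, (5-7)^2=4, (1-1)^2=0
sum(d^2) = 8.
Step 3: rho = 1 - 6*8 / (7*(7^2 - 1)) = 1 - 48/336 = 0.857143.
Step 4: Under H0, t = rho * sqrt((n-2)/(1-rho^2)) = 3.7210 ~ t(5).
Step 5: Two-sided p-value from the t-distribution with 5 df = 0.013697.
Step 6: alpha = 0.05. reject H0.

rho = 0.8571, p = 0.013697, reject H0 at alpha = 0.05.


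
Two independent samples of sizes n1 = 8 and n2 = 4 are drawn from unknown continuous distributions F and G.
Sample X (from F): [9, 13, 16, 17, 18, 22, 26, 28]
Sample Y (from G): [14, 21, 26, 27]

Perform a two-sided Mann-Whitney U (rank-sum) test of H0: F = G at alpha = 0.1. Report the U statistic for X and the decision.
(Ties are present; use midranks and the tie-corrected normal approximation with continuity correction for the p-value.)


Step 1: Combine and sort all 12 observations; assign midranks.
sorted (value, group): (9,X), (13,X), (14,Y), (16,X), (17,X), (18,X), (21,Y), (22,X), (26,X), (26,Y), (27,Y), (28,X)
ranks: 9->1, 13->2, 14->3, 16->4, 17->5, 18->6, 21->7, 22->8, 26->9.5, 26->9.5, 27->11, 28->12
Step 2: Rank sum for X: R1 = 1 + 2 + 4 + 5 + 6 + 8 + 9.5 + 12 = 47.5.
Step 3: U_X = R1 - n1(n1+1)/2 = 47.5 - 8*9/2 = 47.5 - 36 = 11.5.
       U_Y = n1*n2 - U_X = 32 - 11.5 = 20.5.
Step 4: Ties are present, so use the tie-corrected normal approximation (with continuity correction) for the p-value.
Step 5: p-value = 0.496152; compare to alpha = 0.1. fail to reject H0.

U_X = 11.5, p = 0.496152, fail to reject H0 at alpha = 0.1.


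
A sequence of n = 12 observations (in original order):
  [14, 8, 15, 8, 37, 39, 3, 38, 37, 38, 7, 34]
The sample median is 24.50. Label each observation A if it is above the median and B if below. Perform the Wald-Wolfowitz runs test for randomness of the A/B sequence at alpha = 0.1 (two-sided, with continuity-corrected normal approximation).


Step 1: Compute median = 24.50; label A = above, B = below.
Labels in order: BBBBAABAAABA  (n_A = 6, n_B = 6)
Step 2: Count runs R = 6.
Step 3: Under H0 (random ordering), E[R] = 2*n_A*n_B/(n_A+n_B) + 1 = 2*6*6/12 + 1 = 7.0000.
        Var[R] = 2*n_A*n_B*(2*n_A*n_B - n_A - n_B) / ((n_A+n_B)^2 * (n_A+n_B-1)) = 4320/1584 = 2.7273.
        SD[R] = 1.6514.
Step 4: Continuity-corrected z = (R + 0.5 - E[R]) / SD[R] = (6 + 0.5 - 7.0000) / 1.6514 = -0.3028.
Step 5: Two-sided p-value via normal approximation = 2*(1 - Phi(|z|)) = 0.762069.
Step 6: alpha = 0.1. fail to reject H0.

R = 6, z = -0.3028, p = 0.762069, fail to reject H0.


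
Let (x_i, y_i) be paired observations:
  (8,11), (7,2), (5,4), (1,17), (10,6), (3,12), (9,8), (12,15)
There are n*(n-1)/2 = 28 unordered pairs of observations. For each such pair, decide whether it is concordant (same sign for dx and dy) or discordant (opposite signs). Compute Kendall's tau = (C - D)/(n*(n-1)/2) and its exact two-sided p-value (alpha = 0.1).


Step 1: Enumerate the 28 unordered pairs (i,j) with i<j and classify each by sign(x_j-x_i) * sign(y_j-y_i).
  (1,2):dx=-1,dy=-9->C; (1,3):dx=-3,dy=-7->C; (1,4):dx=-7,dy=+6->D; (1,5):dx=+2,dy=-5->D
  (1,6):dx=-5,dy=+1->D; (1,7):dx=+1,dy=-3->D; (1,8):dx=+4,dy=+4->C; (2,3):dx=-2,dy=+2->D
  (2,4):dx=-6,dy=+15->D; (2,5):dx=+3,dy=+4->C; (2,6):dx=-4,dy=+10->D; (2,7):dx=+2,dy=+6->C
  (2,8):dx=+5,dy=+13->C; (3,4):dx=-4,dy=+13->D; (3,5):dx=+5,dy=+2->C; (3,6):dx=-2,dy=+8->D
  (3,7):dx=+4,dy=+4->C; (3,8):dx=+7,dy=+11->C; (4,5):dx=+9,dy=-11->D; (4,6):dx=+2,dy=-5->D
  (4,7):dx=+8,dy=-9->D; (4,8):dx=+11,dy=-2->D; (5,6):dx=-7,dy=+6->D; (5,7):dx=-1,dy=+2->D
  (5,8):dx=+2,dy=+9->C; (6,7):dx=+6,dy=-4->D; (6,8):dx=+9,dy=+3->C; (7,8):dx=+3,dy=+7->C
Step 2: C = 12, D = 16, total pairs = 28.
Step 3: tau = (C - D)/(n(n-1)/2) = (12 - 16)/28 = -0.142857.
Step 4: Exact two-sided p-value (enumerate n! = 40320 permutations of y under H0): p = 0.719544.
Step 5: alpha = 0.1. fail to reject H0.

tau_b = -0.1429 (C=12, D=16), p = 0.719544, fail to reject H0.


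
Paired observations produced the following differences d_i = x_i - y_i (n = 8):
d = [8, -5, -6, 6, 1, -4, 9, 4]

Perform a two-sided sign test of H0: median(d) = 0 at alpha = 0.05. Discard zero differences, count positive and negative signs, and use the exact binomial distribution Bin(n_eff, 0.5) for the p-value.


Step 1: Discard zero differences. Original n = 8; n_eff = number of nonzero differences = 8.
Nonzero differences (with sign): +8, -5, -6, +6, +1, -4, +9, +4
Step 2: Count signs: positive = 5, negative = 3.
Step 3: Under H0: P(positive) = 0.5, so the number of positives S ~ Bin(8, 0.5).
Step 4: Two-sided exact p-value = sum of Bin(8,0.5) probabilities at or below the observed probability = 0.726562.
Step 5: alpha = 0.05. fail to reject H0.

n_eff = 8, pos = 5, neg = 3, p = 0.726562, fail to reject H0.


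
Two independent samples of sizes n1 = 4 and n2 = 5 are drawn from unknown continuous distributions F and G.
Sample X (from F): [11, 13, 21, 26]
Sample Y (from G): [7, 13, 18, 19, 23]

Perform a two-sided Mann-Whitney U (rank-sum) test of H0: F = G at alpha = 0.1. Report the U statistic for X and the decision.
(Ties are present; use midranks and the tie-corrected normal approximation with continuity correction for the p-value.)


Step 1: Combine and sort all 9 observations; assign midranks.
sorted (value, group): (7,Y), (11,X), (13,X), (13,Y), (18,Y), (19,Y), (21,X), (23,Y), (26,X)
ranks: 7->1, 11->2, 13->3.5, 13->3.5, 18->5, 19->6, 21->7, 23->8, 26->9
Step 2: Rank sum for X: R1 = 2 + 3.5 + 7 + 9 = 21.5.
Step 3: U_X = R1 - n1(n1+1)/2 = 21.5 - 4*5/2 = 21.5 - 10 = 11.5.
       U_Y = n1*n2 - U_X = 20 - 11.5 = 8.5.
Step 4: Ties are present, so use the tie-corrected normal approximation (with continuity correction) for the p-value.
Step 5: p-value = 0.805701; compare to alpha = 0.1. fail to reject H0.

U_X = 11.5, p = 0.805701, fail to reject H0 at alpha = 0.1.


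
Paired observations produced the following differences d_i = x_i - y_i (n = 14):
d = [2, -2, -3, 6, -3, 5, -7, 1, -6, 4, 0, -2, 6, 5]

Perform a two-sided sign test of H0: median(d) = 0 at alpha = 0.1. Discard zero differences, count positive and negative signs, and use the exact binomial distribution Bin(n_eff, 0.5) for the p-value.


Step 1: Discard zero differences. Original n = 14; n_eff = number of nonzero differences = 13.
Nonzero differences (with sign): +2, -2, -3, +6, -3, +5, -7, +1, -6, +4, -2, +6, +5
Step 2: Count signs: positive = 7, negative = 6.
Step 3: Under H0: P(positive) = 0.5, so the number of positives S ~ Bin(13, 0.5).
Step 4: Two-sided exact p-value = sum of Bin(13,0.5) probabilities at or below the observed probability = 1.000000.
Step 5: alpha = 0.1. fail to reject H0.

n_eff = 13, pos = 7, neg = 6, p = 1.000000, fail to reject H0.


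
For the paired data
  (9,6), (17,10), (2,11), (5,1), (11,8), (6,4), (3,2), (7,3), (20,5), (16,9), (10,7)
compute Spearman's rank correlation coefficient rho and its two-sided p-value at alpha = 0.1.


Step 1: Rank x and y separately (midranks; no ties here).
rank(x): 9->6, 17->10, 2->1, 5->3, 11->8, 6->4, 3->2, 7->5, 20->11, 16->9, 10->7
rank(y): 6->6, 10->10, 11->11, 1->1, 8->8, 4->4, 2->2, 3->3, 5->5, 9->9, 7->7
Step 2: d_i = R_x(i) - R_y(i); compute d_i^2.
  (6-6)^2=0, (10-10)^2=0, (1-11)^2=100, (3-1)^2=4, (8-8)^2=0, (4-4)^2=0, (2-2)^2=0, (5-3)^2=4, (11-5)^2=36, (9-9)^2=0, (7-7)^2=0
sum(d^2) = 144.
Step 3: rho = 1 - 6*144 / (11*(11^2 - 1)) = 1 - 864/1320 = 0.345455.
Step 4: Under H0, t = rho * sqrt((n-2)/(1-rho^2)) = 1.1044 ~ t(9).
Step 5: Two-sided p-value from the t-distribution with 9 df = 0.298089.
Step 6: alpha = 0.1. fail to reject H0.

rho = 0.3455, p = 0.298089, fail to reject H0 at alpha = 0.1.


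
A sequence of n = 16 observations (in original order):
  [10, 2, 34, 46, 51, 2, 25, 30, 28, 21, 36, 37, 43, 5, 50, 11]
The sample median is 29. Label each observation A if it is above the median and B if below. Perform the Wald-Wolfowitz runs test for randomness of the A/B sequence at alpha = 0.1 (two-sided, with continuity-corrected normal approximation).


Step 1: Compute median = 29; label A = above, B = below.
Labels in order: BBAAABBABBAAABAB  (n_A = 8, n_B = 8)
Step 2: Count runs R = 9.
Step 3: Under H0 (random ordering), E[R] = 2*n_A*n_B/(n_A+n_B) + 1 = 2*8*8/16 + 1 = 9.0000.
        Var[R] = 2*n_A*n_B*(2*n_A*n_B - n_A - n_B) / ((n_A+n_B)^2 * (n_A+n_B-1)) = 14336/3840 = 3.7333.
        SD[R] = 1.9322.
Step 4: R = E[R], so z = 0 with no continuity correction.
Step 5: Two-sided p-value via normal approximation = 2*(1 - Phi(|z|)) = 1.000000.
Step 6: alpha = 0.1. fail to reject H0.

R = 9, z = 0.0000, p = 1.000000, fail to reject H0.


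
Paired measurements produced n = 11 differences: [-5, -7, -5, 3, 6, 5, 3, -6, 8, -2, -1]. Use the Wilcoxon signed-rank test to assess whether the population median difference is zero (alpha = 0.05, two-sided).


Step 1: Drop any zero differences (none here) and take |d_i|.
|d| = [5, 7, 5, 3, 6, 5, 3, 6, 8, 2, 1]
Step 2: Midrank |d_i| (ties get averaged ranks).
ranks: |5|->6, |7|->10, |5|->6, |3|->3.5, |6|->8.5, |5|->6, |3|->3.5, |6|->8.5, |8|->11, |2|->2, |1|->1
Step 3: Attach original signs; sum ranks with positive sign and with negative sign.
W+ = 3.5 + 8.5 + 6 + 3.5 + 11 = 32.5
W- = 6 + 10 + 6 + 8.5 + 2 + 1 = 33.5
(Check: W+ + W- = 66 should equal n(n+1)/2 = 66.)
Step 4: Test statistic W = min(W+, W-) = 32.5.
Step 5: Ties in |d|, so use the tie-corrected normal approximation.
        E[W] = n(n+1)/4 = 11*12/4 = 33.
        Tie groups: |d|=3 (t=2), |d|=5 (t=3), |d|=6 (t=2); sum(t^3 - t) = 36.
        Var[W] = n(n+1)(2n+1)/24 - sum(t^3-t)/48 = 3036/24 - 36/48 = 125.75.
        z = (W - E[W]) / sqrt(Var[W]) = (32.5 - 33) / 11.2138 = -0.0446.
        Two-sided p = 2*Phi(z) = 0.964436.
Step 6: alpha = 0.05. fail to reject H0.

W+ = 32.5, W- = 33.5, W = min = 32.5, p = 0.964436, fail to reject H0.
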